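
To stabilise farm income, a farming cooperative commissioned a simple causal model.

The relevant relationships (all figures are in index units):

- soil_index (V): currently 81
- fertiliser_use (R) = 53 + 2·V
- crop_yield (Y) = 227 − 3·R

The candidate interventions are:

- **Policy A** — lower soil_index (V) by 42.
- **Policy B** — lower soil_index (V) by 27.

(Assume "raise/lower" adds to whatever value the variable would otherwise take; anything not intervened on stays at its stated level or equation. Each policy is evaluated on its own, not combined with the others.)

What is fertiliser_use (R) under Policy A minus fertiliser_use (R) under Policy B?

Policy A (V − 42):
  V = 81 − 42 = 39
  R = 53 + 2·39 = 131
Policy B (V − 27):
  V = 81 − 27 = 54
  R = 53 + 2·54 = 161
R: 131 − 161 = -30

-30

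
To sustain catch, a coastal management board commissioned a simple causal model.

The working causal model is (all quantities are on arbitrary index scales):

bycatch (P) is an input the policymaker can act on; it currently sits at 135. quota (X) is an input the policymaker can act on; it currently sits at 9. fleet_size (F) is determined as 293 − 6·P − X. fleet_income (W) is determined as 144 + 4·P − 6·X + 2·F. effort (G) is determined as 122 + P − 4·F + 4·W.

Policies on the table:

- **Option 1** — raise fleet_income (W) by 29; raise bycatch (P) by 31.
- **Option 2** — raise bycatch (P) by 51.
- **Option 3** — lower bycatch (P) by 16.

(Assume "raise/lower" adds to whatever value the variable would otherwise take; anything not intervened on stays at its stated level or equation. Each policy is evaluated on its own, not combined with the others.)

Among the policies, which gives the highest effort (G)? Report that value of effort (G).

785

Option 1 (W + 29, P + 31):
  P = 135 + 31 = 166
  X = 9
  F = 293 − 6·166 − 9 = -712
  W = 144 + 4·166 − 6·9 + 2·(-712) (+29 from intervention) = -641
  G = 122 + 166 − 4·(-712) + 4·(-641) = 572
Option 2 (P + 51):
  P = 135 + 51 = 186
  X = 9
  F = 293 − 6·186 − 9 = -832
  W = 144 + 4·186 − 6·9 + 2·(-832) = -830
  G = 122 + 186 − 4·(-832) + 4·(-830) = 316
Option 3 (P − 16):
  P = 135 − 16 = 119
  X = 9
  F = 293 − 6·119 − 9 = -430
  W = 144 + 4·119 − 6·9 + 2·(-430) = -294
  G = 122 + 119 − 4·(-430) + 4·(-294) = 785
Comparing — Option 1: G=572, Option 2: G=316, Option 3: G=785. Highest is 785 (Option 3).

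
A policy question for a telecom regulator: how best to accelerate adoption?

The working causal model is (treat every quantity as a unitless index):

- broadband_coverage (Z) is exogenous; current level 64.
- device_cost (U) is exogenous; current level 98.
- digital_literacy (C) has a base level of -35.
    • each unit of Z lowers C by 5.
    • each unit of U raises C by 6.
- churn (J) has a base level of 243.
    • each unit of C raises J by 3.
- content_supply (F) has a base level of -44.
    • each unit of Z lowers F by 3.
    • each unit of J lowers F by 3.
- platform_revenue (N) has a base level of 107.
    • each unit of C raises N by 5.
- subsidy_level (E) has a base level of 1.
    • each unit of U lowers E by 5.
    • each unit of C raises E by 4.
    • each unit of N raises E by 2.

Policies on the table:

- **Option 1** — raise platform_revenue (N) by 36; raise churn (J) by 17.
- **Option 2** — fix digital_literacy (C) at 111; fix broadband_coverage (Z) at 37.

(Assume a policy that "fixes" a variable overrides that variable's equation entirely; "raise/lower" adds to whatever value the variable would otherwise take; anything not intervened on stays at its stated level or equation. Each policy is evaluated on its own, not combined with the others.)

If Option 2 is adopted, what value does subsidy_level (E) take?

1279

Option 2 (C := 111, Z := 37):
  Z = 37
  U = 98
  C = 111
  N = 107 + 5·111 = 662
  E = 1 − 5·98 + 4·111 + 2·662 = 1279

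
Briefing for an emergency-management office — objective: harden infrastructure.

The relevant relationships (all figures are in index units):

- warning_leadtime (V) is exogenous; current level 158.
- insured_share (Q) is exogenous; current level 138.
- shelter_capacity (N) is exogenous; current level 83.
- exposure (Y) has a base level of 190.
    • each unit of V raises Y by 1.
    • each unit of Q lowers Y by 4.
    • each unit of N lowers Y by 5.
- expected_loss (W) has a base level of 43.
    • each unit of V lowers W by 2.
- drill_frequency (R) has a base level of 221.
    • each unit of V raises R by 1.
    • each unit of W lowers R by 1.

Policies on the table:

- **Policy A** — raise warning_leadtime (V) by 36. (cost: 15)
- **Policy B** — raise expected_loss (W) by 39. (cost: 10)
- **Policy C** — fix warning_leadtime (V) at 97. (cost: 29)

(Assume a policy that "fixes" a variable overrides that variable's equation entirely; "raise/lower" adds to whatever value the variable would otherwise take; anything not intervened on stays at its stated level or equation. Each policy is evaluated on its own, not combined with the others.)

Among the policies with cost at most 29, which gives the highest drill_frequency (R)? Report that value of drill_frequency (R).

Policy A (V + 36):
  V = 158 + 36 = 194
  W = 43 − 2·194 = -345
  R = 221 + 194 − (-345) = 760
Policy B (W + 39):
  V = 158
  W = 43 − 2·158 (+39 from intervention) = -234
  R = 221 + 158 − (-234) = 613
Policy C (V := 97):
  V = 97
  W = 43 − 2·97 = -151
  R = 221 + 97 − (-151) = 469
Comparing — Policy A: R=760, Policy B: R=613, Policy C: R=469. Highest is 760 (Policy A).

760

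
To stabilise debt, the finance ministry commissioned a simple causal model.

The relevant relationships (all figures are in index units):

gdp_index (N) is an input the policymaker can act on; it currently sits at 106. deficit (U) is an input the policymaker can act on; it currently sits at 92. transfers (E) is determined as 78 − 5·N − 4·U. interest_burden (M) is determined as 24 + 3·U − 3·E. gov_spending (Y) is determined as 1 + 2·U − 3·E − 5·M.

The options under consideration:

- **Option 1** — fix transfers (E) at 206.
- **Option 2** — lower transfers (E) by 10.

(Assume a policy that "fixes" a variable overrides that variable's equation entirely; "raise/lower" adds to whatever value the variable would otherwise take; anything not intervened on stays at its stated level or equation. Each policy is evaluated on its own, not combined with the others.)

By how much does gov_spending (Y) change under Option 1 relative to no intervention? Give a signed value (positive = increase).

12312

Baseline:
  N = 106
  U = 92
  E = 78 − 5·106 − 4·92 = -820
  M = 24 + 3·92 − 3·(-820) = 2760
  Y = 1 + 2·92 − 3·(-820) − 5·2760 = -11155
Option 1 (E := 206):
  N = 106
  U = 92
  E = 206
  M = 24 + 3·92 − 3·206 = -318
  Y = 1 + 2·92 − 3·206 − 5·(-318) = 1157
Change in Y: 1157 − (-11155) = 12312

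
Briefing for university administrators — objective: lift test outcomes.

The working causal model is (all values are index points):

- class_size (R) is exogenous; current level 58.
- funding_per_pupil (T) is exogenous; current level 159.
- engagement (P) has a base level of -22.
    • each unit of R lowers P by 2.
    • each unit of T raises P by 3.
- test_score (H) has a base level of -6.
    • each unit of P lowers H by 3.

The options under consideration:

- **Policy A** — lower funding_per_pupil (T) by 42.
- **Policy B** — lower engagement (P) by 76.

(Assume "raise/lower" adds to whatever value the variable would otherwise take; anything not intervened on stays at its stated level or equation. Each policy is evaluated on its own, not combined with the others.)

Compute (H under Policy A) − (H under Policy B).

Policy A (T − 42):
  R = 58
  T = 159 − 42 = 117
  P = -22 − 2·58 + 3·117 = 213
  H = -6 − 3·213 = -645
Policy B (P − 76):
  R = 58
  T = 159
  P = -22 − 2·58 + 3·159 (−76 from intervention) = 263
  H = -6 − 3·263 = -795
H: -645 − (-795) = 150

150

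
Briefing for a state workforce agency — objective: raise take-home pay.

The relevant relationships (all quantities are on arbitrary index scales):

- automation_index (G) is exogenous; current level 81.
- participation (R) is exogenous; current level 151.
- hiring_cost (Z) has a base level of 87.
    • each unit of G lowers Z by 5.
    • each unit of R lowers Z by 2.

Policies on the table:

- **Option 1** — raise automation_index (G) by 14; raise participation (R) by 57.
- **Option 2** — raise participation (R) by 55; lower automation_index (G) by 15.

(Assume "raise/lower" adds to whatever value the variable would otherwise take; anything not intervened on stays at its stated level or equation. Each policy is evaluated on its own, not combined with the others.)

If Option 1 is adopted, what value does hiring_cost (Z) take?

Option 1 (G + 14, R + 57):
  G = 81 + 14 = 95
  R = 151 + 57 = 208
  Z = 87 − 5·95 − 2·208 = -804

-804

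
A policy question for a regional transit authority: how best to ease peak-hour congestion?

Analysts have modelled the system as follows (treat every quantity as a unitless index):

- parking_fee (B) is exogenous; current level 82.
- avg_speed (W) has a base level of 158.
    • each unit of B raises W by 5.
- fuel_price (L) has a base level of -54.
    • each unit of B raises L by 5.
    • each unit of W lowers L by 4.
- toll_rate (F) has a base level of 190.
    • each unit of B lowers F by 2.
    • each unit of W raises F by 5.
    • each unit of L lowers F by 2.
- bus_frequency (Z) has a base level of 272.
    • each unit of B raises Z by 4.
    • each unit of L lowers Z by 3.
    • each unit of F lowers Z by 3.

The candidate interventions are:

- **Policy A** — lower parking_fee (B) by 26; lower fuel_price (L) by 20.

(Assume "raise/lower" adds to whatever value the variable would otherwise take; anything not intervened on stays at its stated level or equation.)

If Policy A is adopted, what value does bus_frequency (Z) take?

Policy A (B − 26, L − 20):
  B = 82 − 26 = 56
  W = 158 + 5·56 = 438
  L = -54 + 5·56 − 4·438 (−20 from intervention) = -1546
  F = 190 − 2·56 + 5·438 − 2·(-1546) = 5360
  Z = 272 + 4·56 − 3·(-1546) − 3·5360 = -10946

-10946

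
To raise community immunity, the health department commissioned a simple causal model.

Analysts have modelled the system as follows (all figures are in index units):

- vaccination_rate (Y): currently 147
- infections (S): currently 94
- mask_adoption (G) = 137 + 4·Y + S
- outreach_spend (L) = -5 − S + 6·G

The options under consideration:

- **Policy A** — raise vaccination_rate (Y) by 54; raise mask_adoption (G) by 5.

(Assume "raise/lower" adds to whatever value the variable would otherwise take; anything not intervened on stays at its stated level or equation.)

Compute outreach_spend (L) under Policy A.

6141

Policy A (Y + 54, G + 5):
  Y = 147 + 54 = 201
  S = 94
  G = 137 + 4·201 + 94 (+5 from intervention) = 1040
  L = -5 − 94 + 6·1040 = 6141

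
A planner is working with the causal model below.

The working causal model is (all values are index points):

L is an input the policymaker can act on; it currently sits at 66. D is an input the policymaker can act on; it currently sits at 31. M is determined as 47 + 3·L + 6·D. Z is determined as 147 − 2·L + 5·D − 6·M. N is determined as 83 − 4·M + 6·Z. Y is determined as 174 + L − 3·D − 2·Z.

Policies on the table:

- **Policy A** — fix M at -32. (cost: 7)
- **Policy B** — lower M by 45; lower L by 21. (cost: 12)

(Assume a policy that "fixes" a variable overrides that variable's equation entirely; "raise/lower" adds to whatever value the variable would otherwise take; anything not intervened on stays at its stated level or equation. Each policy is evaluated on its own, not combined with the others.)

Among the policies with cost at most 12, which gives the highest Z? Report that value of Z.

362

Policy A (M := -32):
  L = 66
  D = 31
  M = -32
  Z = 147 − 2·66 + 5·31 − 6·(-32) = 362
Policy B (M − 45, L − 21):
  L = 66 − 21 = 45
  D = 31
  M = 47 + 3·45 + 6·31 (−45 from intervention) = 323
  Z = 147 − 2·45 + 5·31 − 6·323 = -1726
Comparing — Policy A: Z=362, Policy B: Z=-1726. Highest is 362 (Policy A).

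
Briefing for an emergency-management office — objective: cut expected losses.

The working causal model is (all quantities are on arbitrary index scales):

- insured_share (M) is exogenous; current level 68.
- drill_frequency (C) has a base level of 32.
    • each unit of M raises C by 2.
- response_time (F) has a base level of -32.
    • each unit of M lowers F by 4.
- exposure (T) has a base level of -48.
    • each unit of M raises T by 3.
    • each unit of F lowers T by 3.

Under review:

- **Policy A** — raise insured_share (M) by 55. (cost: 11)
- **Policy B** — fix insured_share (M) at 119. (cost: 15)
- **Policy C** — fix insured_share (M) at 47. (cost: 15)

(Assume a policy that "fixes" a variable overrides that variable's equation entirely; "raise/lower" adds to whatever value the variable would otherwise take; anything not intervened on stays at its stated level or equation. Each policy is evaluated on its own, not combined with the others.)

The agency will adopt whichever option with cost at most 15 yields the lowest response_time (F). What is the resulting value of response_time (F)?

-524

Policy A (M + 55):
  M = 68 + 55 = 123
  F = -32 − 4·123 = -524
Policy B (M := 119):
  M = 119
  F = -32 − 4·119 = -508
Policy C (M := 47):
  M = 47
  F = -32 − 4·47 = -220
Comparing — Policy A: F=-524, Policy B: F=-508, Policy C: F=-220. Lowest is -524 (Policy A).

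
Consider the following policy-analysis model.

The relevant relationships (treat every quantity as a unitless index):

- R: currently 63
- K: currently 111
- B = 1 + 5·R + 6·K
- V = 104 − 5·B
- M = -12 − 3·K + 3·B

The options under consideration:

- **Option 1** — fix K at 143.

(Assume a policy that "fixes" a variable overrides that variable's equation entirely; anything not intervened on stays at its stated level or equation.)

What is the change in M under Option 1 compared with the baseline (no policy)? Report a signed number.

Baseline:
  R = 63
  K = 111
  B = 1 + 5·63 + 6·111 = 982
  M = -12 − 3·111 + 3·982 = 2601
Option 1 (K := 143):
  R = 63
  K = 143
  B = 1 + 5·63 + 6·143 = 1174
  M = -12 − 3·143 + 3·1174 = 3081
Change in M: 3081 − 2601 = 480

480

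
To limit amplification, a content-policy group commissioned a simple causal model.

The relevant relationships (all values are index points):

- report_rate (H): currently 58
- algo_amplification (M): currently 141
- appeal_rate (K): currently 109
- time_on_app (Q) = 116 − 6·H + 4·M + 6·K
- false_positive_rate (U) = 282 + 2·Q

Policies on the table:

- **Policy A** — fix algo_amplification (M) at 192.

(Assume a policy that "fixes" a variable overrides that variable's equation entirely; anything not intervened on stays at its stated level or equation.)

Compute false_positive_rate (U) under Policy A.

2662

Policy A (M := 192):
  H = 58
  M = 192
  K = 109
  Q = 116 − 6·58 + 4·192 + 6·109 = 1190
  U = 282 + 2·1190 = 2662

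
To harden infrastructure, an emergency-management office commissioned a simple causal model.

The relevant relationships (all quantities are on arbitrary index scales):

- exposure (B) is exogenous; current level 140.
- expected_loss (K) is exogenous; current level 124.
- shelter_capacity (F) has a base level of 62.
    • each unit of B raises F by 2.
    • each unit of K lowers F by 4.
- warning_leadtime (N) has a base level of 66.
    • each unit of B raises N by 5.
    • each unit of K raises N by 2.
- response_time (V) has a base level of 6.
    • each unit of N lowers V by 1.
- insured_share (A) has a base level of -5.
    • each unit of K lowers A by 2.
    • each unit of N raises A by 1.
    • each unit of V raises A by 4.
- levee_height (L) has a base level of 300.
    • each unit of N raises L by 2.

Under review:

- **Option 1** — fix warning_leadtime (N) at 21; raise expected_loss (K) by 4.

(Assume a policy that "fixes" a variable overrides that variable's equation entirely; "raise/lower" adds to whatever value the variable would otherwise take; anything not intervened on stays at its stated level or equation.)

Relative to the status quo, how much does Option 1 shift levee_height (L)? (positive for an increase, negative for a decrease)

-1986

Baseline:
  B = 140
  K = 124
  N = 66 + 5·140 + 2·124 = 1014
  L = 300 + 2·1014 = 2328
Option 1 (N := 21, K + 4):
  B = 140
  K = 124 + 4 = 128
  N = 21
  L = 300 + 2·21 = 342
Change in L: 342 − 2328 = -1986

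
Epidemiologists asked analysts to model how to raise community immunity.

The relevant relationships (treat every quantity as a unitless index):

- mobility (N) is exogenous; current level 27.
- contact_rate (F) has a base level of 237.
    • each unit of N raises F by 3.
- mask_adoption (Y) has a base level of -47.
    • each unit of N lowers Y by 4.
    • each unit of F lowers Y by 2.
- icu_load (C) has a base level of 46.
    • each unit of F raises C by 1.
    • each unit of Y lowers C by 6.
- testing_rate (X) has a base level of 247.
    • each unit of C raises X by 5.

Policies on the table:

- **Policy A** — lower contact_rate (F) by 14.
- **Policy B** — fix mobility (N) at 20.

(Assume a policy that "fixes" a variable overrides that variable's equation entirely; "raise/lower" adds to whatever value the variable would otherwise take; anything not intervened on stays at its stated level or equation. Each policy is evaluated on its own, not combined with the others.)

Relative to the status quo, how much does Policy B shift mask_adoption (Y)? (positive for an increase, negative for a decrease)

Baseline:
  N = 27
  F = 237 + 3·27 = 318
  Y = -47 − 4·27 − 2·318 = -791
Policy B (N := 20):
  N = 20
  F = 237 + 3·20 = 297
  Y = -47 − 4·20 − 2·297 = -721
Change in Y: -721 − (-791) = 70

70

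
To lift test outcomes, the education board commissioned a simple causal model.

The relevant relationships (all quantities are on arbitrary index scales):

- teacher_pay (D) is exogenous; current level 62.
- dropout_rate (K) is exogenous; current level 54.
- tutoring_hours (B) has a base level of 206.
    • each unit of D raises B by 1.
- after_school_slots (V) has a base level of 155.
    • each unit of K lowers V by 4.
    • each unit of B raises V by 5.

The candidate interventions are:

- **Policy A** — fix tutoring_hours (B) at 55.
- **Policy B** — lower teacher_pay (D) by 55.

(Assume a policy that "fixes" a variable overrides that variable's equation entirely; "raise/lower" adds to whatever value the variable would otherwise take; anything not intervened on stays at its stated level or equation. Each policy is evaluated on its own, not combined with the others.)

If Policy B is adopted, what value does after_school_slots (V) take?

Policy B (D − 55):
  D = 62 − 55 = 7
  K = 54
  B = 206 + 7 = 213
  V = 155 − 4·54 + 5·213 = 1004

1004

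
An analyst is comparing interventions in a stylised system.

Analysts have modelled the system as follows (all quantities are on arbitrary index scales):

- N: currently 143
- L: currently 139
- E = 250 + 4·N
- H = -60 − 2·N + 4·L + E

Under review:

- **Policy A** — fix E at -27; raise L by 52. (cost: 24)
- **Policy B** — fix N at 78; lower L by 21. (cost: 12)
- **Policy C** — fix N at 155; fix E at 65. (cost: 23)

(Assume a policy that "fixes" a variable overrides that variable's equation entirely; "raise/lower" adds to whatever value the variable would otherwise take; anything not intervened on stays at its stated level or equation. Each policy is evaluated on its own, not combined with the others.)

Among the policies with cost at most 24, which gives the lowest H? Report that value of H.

Policy A (E := -27, L + 52):
  N = 143
  L = 139 + 52 = 191
  E = -27
  H = -60 − 2·143 + 4·191 + (-27) = 391
Policy B (N := 78, L − 21):
  N = 78
  L = 139 − 21 = 118
  E = 250 + 4·78 = 562
  H = -60 − 2·78 + 4·118 + 562 = 818
Policy C (N := 155, E := 65):
  N = 155
  L = 139
  E = 65
  H = -60 − 2·155 + 4·139 + 65 = 251
Comparing — Policy A: H=391, Policy B: H=818, Policy C: H=251. Lowest is 251 (Policy C).

251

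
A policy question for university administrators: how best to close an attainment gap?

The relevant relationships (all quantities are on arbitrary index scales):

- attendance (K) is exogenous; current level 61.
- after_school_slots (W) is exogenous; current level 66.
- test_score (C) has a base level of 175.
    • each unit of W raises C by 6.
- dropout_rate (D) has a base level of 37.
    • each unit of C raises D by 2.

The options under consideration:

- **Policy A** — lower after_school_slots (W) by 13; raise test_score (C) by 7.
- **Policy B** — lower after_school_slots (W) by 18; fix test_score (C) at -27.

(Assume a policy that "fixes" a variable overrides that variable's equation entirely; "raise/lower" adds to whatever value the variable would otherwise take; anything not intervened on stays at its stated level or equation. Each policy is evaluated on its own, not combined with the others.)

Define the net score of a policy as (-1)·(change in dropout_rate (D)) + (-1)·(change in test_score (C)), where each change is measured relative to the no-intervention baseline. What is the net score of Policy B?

Baseline:
  W = 66
  C = 175 + 6·66 = 571
  D = 37 + 2·571 = 1179
Policy B (W − 18, C := -27):
  W = 66 − 18 = 48
  C = -27
  D = 37 + 2·(-27) = -17
ΔD = -17 − 1179 = -1196; ΔC = -27 − 571 = -598
Score = (-1)·(-1196) + (-1)·(-598) = 1794

1794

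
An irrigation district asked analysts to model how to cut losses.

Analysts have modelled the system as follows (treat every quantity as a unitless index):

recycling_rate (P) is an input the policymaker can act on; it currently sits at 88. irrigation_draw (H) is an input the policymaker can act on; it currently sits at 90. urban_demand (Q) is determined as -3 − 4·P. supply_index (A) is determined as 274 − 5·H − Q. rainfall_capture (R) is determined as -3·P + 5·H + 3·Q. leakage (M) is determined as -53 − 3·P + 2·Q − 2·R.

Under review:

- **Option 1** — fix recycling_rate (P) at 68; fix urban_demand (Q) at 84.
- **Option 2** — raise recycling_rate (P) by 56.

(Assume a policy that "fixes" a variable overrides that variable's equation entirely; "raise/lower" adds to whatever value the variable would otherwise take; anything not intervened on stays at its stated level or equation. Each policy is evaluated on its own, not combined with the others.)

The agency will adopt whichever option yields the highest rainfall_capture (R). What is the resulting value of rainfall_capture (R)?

498

Option 1 (P := 68, Q := 84):
  P = 68
  H = 90
  Q = 84
  R = 0 − 3·68 + 5·90 + 3·84 = 498
Option 2 (P + 56):
  P = 88 + 56 = 144
  H = 90
  Q = -3 − 4·144 = -579
  R = 0 − 3·144 + 5·90 + 3·(-579) = -1719
Comparing — Option 1: R=498, Option 2: R=-1719. Highest is 498 (Option 1).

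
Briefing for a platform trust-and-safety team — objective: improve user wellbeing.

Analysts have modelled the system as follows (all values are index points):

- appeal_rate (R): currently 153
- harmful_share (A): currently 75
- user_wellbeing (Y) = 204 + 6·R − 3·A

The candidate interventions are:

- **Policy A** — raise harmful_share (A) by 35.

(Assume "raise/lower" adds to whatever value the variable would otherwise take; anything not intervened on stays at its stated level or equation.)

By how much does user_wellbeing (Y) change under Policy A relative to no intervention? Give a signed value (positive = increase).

-105

Baseline:
  R = 153
  A = 75
  Y = 204 + 6·153 − 3·75 = 897
Policy A (A + 35):
  R = 153
  A = 75 + 35 = 110
  Y = 204 + 6·153 − 3·110 = 792
Change in Y: 792 − 897 = -105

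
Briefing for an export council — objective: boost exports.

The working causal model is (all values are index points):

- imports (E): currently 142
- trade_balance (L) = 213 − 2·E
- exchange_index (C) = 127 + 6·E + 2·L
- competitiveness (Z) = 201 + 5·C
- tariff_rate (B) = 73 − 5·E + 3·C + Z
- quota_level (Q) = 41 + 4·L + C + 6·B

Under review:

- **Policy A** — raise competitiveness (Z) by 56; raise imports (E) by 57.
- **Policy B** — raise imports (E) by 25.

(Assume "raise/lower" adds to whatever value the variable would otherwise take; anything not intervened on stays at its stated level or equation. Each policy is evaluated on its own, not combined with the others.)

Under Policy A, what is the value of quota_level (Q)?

41910

Policy A (Z + 56, E + 57):
  E = 142 + 57 = 199
  L = 213 − 2·199 = -185
  C = 127 + 6·199 + 2·(-185) = 951
  Z = 201 + 5·951 (+56 from intervention) = 5012
  B = 73 − 5·199 + 3·951 + 5012 = 6943
  Q = 41 + 4·(-185) + 951 + 6·6943 = 41910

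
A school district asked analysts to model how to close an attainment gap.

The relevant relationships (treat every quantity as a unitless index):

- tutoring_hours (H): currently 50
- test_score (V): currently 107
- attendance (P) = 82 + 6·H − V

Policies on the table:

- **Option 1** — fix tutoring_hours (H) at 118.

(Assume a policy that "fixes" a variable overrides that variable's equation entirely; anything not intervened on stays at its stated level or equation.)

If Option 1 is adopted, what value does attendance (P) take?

683

Option 1 (H := 118):
  H = 118
  V = 107
  P = 82 + 6·118 − 107 = 683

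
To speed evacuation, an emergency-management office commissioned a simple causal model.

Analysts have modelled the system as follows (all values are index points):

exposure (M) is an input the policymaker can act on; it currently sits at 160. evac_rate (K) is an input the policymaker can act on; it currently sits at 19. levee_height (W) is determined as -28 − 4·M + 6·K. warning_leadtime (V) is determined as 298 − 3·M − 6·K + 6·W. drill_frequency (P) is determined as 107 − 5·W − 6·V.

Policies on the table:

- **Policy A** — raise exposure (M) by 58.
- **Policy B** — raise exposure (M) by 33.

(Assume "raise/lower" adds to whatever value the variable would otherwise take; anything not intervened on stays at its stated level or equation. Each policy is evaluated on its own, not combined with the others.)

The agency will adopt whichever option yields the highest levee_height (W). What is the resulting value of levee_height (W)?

Policy A (M + 58):
  M = 160 + 58 = 218
  K = 19
  W = -28 − 4·218 + 6·19 = -786
Policy B (M + 33):
  M = 160 + 33 = 193
  K = 19
  W = -28 − 4·193 + 6·19 = -686
Comparing — Policy A: W=-786, Policy B: W=-686. Highest is -686 (Policy B).

-686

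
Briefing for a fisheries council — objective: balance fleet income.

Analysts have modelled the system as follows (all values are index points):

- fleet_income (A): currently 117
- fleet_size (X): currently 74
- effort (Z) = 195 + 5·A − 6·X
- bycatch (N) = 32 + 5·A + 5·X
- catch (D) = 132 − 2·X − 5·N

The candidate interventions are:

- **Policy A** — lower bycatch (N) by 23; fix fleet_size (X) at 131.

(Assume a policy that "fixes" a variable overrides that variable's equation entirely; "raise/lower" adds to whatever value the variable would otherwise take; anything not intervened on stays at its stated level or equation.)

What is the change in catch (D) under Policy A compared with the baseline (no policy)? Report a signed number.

-1424

Baseline:
  A = 117
  X = 74
  N = 32 + 5·117 + 5·74 = 987
  D = 132 − 2·74 − 5·987 = -4951
Policy A (N − 23, X := 131):
  A = 117
  X = 131
  N = 32 + 5·117 + 5·131 (−23 from intervention) = 1249
  D = 132 − 2·131 − 5·1249 = -6375
Change in D: -6375 − (-4951) = -1424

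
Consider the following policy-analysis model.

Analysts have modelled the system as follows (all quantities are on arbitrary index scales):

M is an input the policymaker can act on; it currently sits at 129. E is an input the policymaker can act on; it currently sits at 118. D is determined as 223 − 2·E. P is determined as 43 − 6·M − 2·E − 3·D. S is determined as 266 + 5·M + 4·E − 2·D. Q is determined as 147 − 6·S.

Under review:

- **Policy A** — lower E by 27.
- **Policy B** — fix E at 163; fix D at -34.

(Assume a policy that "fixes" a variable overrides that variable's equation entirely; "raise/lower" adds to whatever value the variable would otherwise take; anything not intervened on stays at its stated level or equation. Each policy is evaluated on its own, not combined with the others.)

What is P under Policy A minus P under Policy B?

Policy A (E − 27):
  M = 129
  E = 118 − 27 = 91
  D = 223 − 2·91 = 41
  P = 43 − 6·129 − 2·91 − 3·41 = -1036
Policy B (E := 163, D := -34):
  M = 129
  E = 163
  D = -34
  P = 43 − 6·129 − 2·163 − 3·(-34) = -955
P: -1036 − (-955) = -81

-81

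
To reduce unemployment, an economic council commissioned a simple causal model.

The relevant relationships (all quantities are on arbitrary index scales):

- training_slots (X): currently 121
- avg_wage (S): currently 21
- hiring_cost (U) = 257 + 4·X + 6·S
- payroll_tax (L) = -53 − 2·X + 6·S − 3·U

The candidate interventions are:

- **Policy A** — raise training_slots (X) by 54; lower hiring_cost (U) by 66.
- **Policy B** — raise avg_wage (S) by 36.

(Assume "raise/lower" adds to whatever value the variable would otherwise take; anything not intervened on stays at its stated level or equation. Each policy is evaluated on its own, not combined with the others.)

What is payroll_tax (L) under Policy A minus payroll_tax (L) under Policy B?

-126

Policy A (X + 54, U − 66):
  X = 121 + 54 = 175
  S = 21
  U = 257 + 4·175 + 6·21 (−66 from intervention) = 1017
  L = -53 − 2·175 + 6·21 − 3·1017 = -3328
Policy B (S + 36):
  X = 121
  S = 21 + 36 = 57
  U = 257 + 4·121 + 6·57 = 1083
  L = -53 − 2·121 + 6·57 − 3·1083 = -3202
L: -3328 − (-3202) = -126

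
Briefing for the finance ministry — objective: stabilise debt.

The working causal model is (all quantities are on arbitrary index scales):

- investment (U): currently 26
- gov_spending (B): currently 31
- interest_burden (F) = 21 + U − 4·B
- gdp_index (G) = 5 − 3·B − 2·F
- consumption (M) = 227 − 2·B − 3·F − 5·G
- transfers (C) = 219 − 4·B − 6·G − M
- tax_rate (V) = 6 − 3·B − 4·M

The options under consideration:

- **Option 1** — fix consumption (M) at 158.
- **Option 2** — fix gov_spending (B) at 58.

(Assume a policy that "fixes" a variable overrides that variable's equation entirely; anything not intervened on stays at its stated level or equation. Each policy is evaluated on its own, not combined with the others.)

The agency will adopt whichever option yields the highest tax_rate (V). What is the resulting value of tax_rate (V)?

1188

Option 1 (M := 158):
  U = 26
  B = 31
  F = 21 + 26 − 4·31 = -77
  G = 5 − 3·31 − 2·(-77) = 66
  M = 158
  V = 6 − 3·31 − 4·158 = -719
Option 2 (B := 58):
  U = 26
  B = 58
  F = 21 + 26 − 4·58 = -185
  G = 5 − 3·58 − 2·(-185) = 201
  M = 227 − 2·58 − 3·(-185) − 5·201 = -339
  V = 6 − 3·58 − 4·(-339) = 1188
Comparing — Option 1: V=-719, Option 2: V=1188. Highest is 1188 (Option 2).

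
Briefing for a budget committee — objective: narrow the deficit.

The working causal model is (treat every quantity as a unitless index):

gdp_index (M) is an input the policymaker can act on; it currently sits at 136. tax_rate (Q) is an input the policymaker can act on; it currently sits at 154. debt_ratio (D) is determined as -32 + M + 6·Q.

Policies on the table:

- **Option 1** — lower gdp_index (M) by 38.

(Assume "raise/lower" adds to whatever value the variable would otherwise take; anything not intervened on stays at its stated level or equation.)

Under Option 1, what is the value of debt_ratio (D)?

990

Option 1 (M − 38):
  M = 136 − 38 = 98
  Q = 154
  D = -32 + 98 + 6·154 = 990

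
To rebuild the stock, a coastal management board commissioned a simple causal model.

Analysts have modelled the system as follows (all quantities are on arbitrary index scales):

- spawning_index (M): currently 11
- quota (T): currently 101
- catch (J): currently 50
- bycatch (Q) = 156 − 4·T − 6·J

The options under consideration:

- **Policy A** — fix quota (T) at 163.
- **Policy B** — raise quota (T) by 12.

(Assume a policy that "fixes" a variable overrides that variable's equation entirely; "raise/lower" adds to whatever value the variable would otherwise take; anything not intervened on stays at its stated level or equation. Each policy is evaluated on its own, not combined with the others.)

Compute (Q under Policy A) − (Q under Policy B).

Policy A (T := 163):
  T = 163
  J = 50
  Q = 156 − 4·163 − 6·50 = -796
Policy B (T + 12):
  T = 101 + 12 = 113
  J = 50
  Q = 156 − 4·113 − 6·50 = -596
Q: -796 − (-596) = -200

-200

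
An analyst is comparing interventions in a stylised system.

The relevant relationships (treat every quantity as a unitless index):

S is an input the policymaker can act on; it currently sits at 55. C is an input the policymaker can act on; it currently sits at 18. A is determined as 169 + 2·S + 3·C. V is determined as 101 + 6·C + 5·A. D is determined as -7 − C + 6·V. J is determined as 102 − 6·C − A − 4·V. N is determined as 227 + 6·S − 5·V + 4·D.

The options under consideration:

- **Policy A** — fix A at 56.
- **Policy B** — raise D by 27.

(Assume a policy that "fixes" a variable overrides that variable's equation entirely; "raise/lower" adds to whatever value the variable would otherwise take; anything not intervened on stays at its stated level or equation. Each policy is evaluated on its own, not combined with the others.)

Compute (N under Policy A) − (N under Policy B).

Policy A (A := 56):
  S = 55
  C = 18
  A = 56
  V = 101 + 6·18 + 5·56 = 489
  D = -7 − 18 + 6·489 = 2909
  N = 227 + 6·55 − 5·489 + 4·2909 = 9748
Policy B (D + 27):
  S = 55
  C = 18
  A = 169 + 2·55 + 3·18 = 333
  V = 101 + 6·18 + 5·333 = 1874
  D = -7 − 18 + 6·1874 (+27 from intervention) = 11246
  N = 227 + 6·55 − 5·1874 + 4·11246 = 36171
N: 9748 − 36171 = -26423

-26423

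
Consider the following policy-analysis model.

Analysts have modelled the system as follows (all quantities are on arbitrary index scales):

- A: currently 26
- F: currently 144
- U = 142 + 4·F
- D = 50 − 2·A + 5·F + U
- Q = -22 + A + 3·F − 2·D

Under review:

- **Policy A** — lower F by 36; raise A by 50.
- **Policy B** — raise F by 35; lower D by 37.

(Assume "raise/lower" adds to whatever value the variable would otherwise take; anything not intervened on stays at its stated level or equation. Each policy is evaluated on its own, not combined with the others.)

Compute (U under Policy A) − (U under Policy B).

-284

Policy A (F − 36, A + 50):
  F = 144 − 36 = 108
  U = 142 + 4·108 = 574
Policy B (F + 35, D − 37):
  F = 144 + 35 = 179
  U = 142 + 4·179 = 858
U: 574 − 858 = -284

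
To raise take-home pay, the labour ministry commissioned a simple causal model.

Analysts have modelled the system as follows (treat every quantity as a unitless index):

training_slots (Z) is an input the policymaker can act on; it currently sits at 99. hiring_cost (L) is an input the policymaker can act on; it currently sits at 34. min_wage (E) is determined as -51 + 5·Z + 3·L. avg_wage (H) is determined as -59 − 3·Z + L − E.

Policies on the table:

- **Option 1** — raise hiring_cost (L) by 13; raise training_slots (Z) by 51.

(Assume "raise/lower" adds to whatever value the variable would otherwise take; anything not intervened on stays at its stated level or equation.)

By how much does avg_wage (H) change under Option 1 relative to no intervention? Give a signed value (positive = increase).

Baseline:
  Z = 99
  L = 34
  E = -51 + 5·99 + 3·34 = 546
  H = -59 − 3·99 + 34 − 546 = -868
Option 1 (L + 13, Z + 51):
  Z = 99 + 51 = 150
  L = 34 + 13 = 47
  E = -51 + 5·150 + 3·47 = 840
  H = -59 − 3·150 + 47 − 840 = -1302
Change in H: -1302 − (-868) = -434

-434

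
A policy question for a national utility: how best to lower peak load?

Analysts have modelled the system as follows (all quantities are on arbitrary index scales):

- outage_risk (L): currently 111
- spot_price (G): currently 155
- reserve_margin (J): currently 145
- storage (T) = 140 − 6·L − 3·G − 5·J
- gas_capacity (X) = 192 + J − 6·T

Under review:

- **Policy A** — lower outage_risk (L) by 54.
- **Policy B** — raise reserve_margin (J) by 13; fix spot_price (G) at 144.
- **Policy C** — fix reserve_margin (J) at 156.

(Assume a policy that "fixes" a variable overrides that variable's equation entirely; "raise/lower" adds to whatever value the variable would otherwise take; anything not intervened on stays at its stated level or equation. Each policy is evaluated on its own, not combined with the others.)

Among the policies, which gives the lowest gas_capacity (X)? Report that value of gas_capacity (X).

8689

Policy A (L − 54):
  L = 111 − 54 = 57
  G = 155
  J = 145
  T = 140 − 6·57 − 3·155 − 5·145 = -1392
  X = 192 + 145 − 6·(-1392) = 8689
Policy B (J + 13, G := 144):
  L = 111
  G = 144
  J = 145 + 13 = 158
  T = 140 − 6·111 − 3·144 − 5·158 = -1748
  X = 192 + 158 − 6·(-1748) = 10838
Policy C (J := 156):
  L = 111
  G = 155
  J = 156
  T = 140 − 6·111 − 3·155 − 5·156 = -1771
  X = 192 + 156 − 6·(-1771) = 10974
Comparing — Policy A: X=8689, Policy B: X=10838, Policy C: X=10974. Lowest is 8689 (Policy A).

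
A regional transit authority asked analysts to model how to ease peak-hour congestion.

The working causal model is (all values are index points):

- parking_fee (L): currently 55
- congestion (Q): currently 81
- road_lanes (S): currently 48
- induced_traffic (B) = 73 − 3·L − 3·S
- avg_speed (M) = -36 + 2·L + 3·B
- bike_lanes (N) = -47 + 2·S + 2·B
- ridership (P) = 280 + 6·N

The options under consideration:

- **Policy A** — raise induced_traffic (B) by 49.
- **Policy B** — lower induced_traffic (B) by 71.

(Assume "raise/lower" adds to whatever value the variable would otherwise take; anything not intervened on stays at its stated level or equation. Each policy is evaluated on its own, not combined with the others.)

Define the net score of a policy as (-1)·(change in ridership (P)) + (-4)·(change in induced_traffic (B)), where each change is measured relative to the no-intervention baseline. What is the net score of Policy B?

1136

Baseline:
  L = 55
  S = 48
  B = 73 − 3·55 − 3·48 = -236
  N = -47 + 2·48 + 2·(-236) = -423
  P = 280 + 6·(-423) = -2258
Policy B (B − 71):
  L = 55
  S = 48
  B = 73 − 3·55 − 3·48 (−71 from intervention) = -307
  N = -47 + 2·48 + 2·(-307) = -565
  P = 280 + 6·(-565) = -3110
ΔP = -3110 − (-2258) = -852; ΔB = -307 − (-236) = -71
Score = (-1)·(-852) + (-4)·(-71) = 1136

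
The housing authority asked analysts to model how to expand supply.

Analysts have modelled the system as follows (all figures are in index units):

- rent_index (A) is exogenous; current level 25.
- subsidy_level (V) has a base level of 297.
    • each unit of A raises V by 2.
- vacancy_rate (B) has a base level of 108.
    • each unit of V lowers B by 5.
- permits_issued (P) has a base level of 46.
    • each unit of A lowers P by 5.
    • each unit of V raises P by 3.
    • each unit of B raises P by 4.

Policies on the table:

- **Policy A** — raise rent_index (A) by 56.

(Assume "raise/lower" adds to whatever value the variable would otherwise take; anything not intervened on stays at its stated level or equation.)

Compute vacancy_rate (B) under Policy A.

-2187

Policy A (A + 56):
  A = 25 + 56 = 81
  V = 297 + 2·81 = 459
  B = 108 − 5·459 = -2187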